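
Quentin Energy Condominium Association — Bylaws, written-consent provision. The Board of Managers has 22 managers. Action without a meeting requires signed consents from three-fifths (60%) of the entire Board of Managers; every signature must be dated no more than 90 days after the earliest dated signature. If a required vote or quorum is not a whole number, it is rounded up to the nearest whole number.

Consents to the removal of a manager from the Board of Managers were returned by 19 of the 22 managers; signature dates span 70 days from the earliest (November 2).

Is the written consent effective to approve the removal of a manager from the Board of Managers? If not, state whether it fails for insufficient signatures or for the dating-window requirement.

Effective — both the signature and dating-window requirements are satisfied.

Signatures required: three-fifths (60%) of 22 — 3/5 of 22 = 13.20, rounded up to 14, so 14 needed; 19 signed. Sufficient.
Dating window: the latest signature is 70 days after the earliest; the limit is 90 days. Within the window.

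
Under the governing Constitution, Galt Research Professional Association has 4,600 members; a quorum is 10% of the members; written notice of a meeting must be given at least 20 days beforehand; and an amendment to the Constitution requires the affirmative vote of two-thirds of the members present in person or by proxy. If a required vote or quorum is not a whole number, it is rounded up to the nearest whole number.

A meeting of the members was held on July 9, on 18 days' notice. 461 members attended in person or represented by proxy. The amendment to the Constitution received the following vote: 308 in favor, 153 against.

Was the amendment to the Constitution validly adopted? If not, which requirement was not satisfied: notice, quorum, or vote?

Notice: 18 days given; 20 required. Not satisfied.
Quorum: 10% of 4,600 = 460; 461 present. Satisfied.
Vote: requires two-thirds of those present (461); 2/3 of 461 = 307.33, rounded up to 308, so 308 needed; 308 in favor. Satisfied.

Invalid — notice requirement not satisfied.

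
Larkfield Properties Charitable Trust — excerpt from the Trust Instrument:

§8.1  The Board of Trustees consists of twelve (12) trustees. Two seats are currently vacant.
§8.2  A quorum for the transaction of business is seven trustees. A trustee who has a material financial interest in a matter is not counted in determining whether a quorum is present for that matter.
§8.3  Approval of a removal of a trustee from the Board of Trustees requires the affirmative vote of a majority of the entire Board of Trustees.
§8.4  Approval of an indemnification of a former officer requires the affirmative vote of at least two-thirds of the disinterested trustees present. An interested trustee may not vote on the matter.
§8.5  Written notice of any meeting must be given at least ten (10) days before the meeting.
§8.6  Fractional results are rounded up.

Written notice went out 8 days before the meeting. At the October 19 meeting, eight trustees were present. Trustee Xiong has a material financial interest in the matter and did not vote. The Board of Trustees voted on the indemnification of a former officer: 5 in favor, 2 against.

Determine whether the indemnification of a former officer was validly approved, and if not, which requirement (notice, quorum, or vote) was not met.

Notice: 8 days given; 10 required (8 < 10). Not satisfied.
Quorum: 8 present, but the 1 interested trustee does not count, leaving 7. Quorum is 7. Satisfied.
Vote: the indemnification of a former officer requires two-thirds of the disinterested trustees present (8 − 1 = 7). 2/3 of 7 = 4.67, rounded up to 5, so 5 affirmative votes are needed; 5 voted in favor. Satisfied.

Invalid — notice requirement not satisfied.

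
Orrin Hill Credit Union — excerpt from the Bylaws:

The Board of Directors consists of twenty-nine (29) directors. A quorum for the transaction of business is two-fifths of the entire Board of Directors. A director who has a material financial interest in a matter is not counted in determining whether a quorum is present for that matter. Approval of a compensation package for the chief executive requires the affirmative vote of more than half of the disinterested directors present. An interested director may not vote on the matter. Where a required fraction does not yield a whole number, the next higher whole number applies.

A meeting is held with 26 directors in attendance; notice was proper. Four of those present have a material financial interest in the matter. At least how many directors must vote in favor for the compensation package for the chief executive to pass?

12

The compensation package for the chief executive requires a majority of the disinterested directors present (26 − 4 = 22).
A majority of 22 is 12.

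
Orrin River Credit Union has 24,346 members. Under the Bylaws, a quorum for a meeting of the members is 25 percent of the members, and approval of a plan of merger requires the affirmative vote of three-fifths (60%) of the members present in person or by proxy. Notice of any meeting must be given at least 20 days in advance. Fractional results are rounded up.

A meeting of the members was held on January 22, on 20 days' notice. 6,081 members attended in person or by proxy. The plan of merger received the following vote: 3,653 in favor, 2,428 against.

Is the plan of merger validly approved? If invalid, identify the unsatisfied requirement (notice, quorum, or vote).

Invalid — quorum requirement not satisfied.

Notice: 20 days given; 20 required. Satisfied.
Quorum: 25% of 24,346 = 6,086.50, rounded up to 6,087; 6,081 present. Not satisfied.
Vote: requires three-fifths of those present (6,081); 3/5 of 6081 = 3648.60, rounded up to 3649, so 3,649 needed; 3,653 in favor. Satisfied.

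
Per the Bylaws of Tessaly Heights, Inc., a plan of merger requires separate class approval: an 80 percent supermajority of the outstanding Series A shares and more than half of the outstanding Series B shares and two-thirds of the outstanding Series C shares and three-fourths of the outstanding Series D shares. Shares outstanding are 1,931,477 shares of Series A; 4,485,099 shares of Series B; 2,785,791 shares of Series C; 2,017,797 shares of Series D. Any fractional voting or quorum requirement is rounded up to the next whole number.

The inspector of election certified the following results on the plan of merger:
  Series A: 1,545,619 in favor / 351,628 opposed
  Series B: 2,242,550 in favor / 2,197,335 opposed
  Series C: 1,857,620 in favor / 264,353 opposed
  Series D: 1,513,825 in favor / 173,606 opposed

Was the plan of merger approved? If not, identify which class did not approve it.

Approved — every class gave the required vote.

Series A: 4/5 of 1931477 = 1545181.60, rounded up to 1545182; 1,545,182 required, 1,545,619 in favor — approved.
Series B: a majority of 4485099 is 2242550; 2,242,550 required, 2,242,550 in favor — approved.
Series C: 2/3 of 2785791 = 1857194; 1,857,194 required, 1,857,620 in favor — approved.
Series D: 3/4 of 2017797 = 1513347.75, rounded up to 1513348; 1,513,348 required, 1,513,825 in favor — approved.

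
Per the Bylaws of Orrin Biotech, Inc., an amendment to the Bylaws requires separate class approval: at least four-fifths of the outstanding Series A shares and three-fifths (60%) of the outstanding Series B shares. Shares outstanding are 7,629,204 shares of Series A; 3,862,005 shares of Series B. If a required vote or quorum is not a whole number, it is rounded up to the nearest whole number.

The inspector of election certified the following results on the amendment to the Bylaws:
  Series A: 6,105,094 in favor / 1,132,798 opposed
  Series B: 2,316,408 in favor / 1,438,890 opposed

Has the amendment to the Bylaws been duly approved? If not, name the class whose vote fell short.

Series A: 4/5 of 7629204 = 6103363.20, rounded up to 6103364; 6,103,364 required, 6,105,094 in favor — approved.
Series B: 3/5 of 3862005 = 2317203; 2,317,203 required, 2,316,408 in favor — not approved.

Not approved — the Series B shares did not give the required vote.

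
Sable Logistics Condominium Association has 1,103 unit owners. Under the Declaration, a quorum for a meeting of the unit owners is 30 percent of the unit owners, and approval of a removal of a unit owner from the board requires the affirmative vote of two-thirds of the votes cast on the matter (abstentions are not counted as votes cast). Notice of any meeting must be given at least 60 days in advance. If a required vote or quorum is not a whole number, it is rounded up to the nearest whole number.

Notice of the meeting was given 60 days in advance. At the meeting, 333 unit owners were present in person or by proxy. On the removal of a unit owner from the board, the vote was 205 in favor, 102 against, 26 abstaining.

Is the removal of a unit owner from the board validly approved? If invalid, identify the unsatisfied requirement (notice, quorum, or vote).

Notice: 60 days given; 60 required. Satisfied.
Quorum: 30% of 1,103 = 330.90, rounded up to 331; 333 present. Satisfied.
Vote: requires two-thirds of the votes cast (333 − 26 abstaining = 307); 2/3 of 307 = 204.67, rounded up to 205, so 205 needed; 205 in favor. Satisfied.

Valid — all requirements satisfied.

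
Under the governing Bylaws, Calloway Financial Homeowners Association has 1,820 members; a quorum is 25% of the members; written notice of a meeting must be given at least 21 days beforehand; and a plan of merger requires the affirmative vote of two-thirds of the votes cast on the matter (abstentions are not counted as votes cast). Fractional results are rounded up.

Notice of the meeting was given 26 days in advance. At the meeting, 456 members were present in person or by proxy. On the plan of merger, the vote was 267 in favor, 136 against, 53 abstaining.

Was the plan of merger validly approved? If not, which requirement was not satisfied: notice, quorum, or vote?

Notice: 26 days given; 21 required. Satisfied.
Quorum: 25% of 1,820 = 455; 456 present. Satisfied.
Vote: requires two-thirds of the votes cast (456 − 53 abstaining = 403); 2/3 of 403 = 268.67, rounded up to 269, so 269 needed; 267 in favor. Not satisfied.

Invalid — vote requirement not satisfied.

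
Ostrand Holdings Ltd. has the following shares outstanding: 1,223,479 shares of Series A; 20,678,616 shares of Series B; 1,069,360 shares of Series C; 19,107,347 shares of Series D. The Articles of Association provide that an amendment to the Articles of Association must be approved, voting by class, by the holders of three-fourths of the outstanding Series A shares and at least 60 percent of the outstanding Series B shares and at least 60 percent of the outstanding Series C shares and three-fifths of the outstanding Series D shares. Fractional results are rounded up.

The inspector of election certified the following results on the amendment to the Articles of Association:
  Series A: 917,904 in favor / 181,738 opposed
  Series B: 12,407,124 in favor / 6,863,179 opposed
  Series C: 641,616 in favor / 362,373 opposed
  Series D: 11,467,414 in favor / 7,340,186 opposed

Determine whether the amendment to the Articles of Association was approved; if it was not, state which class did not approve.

Not approved — the Series B shares did not give the required vote.

Series A: 3/4 of 1223479 = 917609.25, rounded up to 917610; 917,610 required, 917,904 in favor — approved.
Series B: 3/5 of 20678616 = 12407169.60, rounded up to 12407170; 12,407,170 required, 12,407,124 in favor — not approved.
Series C: 3/5 of 1069360 = 641616; 641,616 required, 641,616 in favor — approved.
Series D: 3/5 of 19107347 = 11464408.20, rounded up to 11464409; 11,464,409 required, 11,467,414 in favor — approved.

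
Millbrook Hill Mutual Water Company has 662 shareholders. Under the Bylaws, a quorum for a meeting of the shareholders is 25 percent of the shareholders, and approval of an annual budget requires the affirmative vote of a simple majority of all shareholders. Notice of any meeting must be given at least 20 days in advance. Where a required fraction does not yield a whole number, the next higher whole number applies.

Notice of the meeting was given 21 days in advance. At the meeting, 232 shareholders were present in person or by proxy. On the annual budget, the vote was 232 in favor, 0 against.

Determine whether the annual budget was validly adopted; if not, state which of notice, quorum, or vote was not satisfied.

Notice: 21 days given; 20 required. Satisfied.
Quorum: 25% of 662 = 165.50, rounded up to 166; 232 present. Satisfied.
Vote: requires a majority of all shareholders (662); a majority of 662 is 332, so 332 needed; 232 in favor. Not satisfied.

Invalid — vote requirement not satisfied.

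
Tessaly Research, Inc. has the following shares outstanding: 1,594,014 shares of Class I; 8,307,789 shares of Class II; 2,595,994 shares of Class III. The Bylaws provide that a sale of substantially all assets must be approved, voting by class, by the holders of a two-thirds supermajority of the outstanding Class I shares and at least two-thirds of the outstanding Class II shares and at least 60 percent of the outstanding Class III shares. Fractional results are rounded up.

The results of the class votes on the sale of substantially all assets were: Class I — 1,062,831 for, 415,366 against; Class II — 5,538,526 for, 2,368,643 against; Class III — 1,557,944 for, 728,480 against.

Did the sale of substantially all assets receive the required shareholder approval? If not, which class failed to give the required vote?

Class I: 2/3 of 1594014 = 1062676; 1,062,676 required, 1,062,831 in favor — approved.
Class II: 2/3 of 8307789 = 5538526; 5,538,526 required, 5,538,526 in favor — approved.
Class III: 3/5 of 2595994 = 1557596.40, rounded up to 1557597; 1,557,597 required, 1,557,944 in favor — approved.

Approved — every class gave the required vote.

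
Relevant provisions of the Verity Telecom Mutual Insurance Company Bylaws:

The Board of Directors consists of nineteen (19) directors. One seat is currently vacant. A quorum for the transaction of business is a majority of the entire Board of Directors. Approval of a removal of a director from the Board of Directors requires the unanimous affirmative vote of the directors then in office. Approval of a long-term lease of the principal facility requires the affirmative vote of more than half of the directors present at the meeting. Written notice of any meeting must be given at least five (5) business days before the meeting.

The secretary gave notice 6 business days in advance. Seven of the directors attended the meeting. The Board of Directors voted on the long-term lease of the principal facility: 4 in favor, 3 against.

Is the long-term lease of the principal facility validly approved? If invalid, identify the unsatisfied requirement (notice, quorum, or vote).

Notice: 6 business days given; 5 required (6 ≥ 5). Satisfied.
Quorum: 7 present; quorum is 10. Not satisfied.
Vote: the long-term lease of the principal facility requires a majority of the directors present (7). A majority of 7 is 4, so 4 affirmative votes are needed; 4 voted in favor. Satisfied. (Moot — without a quorum no business can be validly transacted.)

Invalid — quorum requirement not satisfied.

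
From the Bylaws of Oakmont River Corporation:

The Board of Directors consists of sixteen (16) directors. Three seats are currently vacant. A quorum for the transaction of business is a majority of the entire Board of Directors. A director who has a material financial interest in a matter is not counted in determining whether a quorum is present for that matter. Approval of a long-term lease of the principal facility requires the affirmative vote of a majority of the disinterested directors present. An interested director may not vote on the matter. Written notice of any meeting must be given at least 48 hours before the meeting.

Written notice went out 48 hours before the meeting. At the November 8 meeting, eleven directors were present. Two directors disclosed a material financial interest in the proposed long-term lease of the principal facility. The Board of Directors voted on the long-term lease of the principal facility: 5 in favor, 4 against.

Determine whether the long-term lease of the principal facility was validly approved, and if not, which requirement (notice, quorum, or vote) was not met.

Valid — all requirements satisfied.

Notice: 48 hours given; 48 required (48 ≥ 48). Satisfied.
Quorum: 11 present, but the 2 interested directors do not count, leaving 9. Quorum is 9. Satisfied.
Vote: the long-term lease of the principal facility requires a majority of the disinterested directors present (11 − 2 = 9). A majority of 9 is 5, so 5 affirmative votes are needed; 5 voted in favor. Satisfied.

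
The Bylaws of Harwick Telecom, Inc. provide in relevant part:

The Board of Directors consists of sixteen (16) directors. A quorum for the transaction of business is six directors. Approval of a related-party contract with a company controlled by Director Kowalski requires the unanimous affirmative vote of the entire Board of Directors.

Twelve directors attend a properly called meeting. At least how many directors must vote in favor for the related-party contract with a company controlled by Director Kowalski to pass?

16

The related-party contract with a company controlled by Director Kowalski requires the unanimous vote of the entire Board of Directors (16).
Unanimous means all 16.
(Only 12 can vote, so the related-party contract with a company controlled by Director Kowalski cannot pass at this meeting, but the required vote is still 16.)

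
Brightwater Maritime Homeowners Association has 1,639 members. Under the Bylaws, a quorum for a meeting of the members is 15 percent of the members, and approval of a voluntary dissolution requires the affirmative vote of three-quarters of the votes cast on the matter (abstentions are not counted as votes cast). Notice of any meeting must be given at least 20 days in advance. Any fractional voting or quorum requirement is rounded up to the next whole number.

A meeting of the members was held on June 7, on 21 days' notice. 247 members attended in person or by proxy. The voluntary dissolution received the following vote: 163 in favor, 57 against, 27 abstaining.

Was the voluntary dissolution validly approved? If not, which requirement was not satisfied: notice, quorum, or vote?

Notice: 21 days given; 20 required. Satisfied.
Quorum: 15% of 1,639 = 245.85, rounded up to 246; 247 present. Satisfied.
Vote: requires three-fourths of the votes cast (247 − 27 abstaining = 220); 3/4 of 220 = 165, so 165 needed; 163 in favor. Not satisfied.

Invalid — vote requirement not satisfied.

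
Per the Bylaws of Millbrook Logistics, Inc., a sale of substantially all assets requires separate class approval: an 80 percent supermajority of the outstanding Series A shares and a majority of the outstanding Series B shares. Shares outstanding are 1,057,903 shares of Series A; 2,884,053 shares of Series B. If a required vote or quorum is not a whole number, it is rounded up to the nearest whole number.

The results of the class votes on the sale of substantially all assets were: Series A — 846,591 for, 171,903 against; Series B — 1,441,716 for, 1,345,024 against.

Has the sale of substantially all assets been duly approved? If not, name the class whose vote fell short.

Not approved — the Series B shares did not give the required vote.

Series A: 4/5 of 1057903 = 846322.40, rounded up to 846323; 846,323 required, 846,591 in favor — approved.
Series B: a majority of 2884053 is 1442027; 1,442,027 required, 1,441,716 in favor — not approved.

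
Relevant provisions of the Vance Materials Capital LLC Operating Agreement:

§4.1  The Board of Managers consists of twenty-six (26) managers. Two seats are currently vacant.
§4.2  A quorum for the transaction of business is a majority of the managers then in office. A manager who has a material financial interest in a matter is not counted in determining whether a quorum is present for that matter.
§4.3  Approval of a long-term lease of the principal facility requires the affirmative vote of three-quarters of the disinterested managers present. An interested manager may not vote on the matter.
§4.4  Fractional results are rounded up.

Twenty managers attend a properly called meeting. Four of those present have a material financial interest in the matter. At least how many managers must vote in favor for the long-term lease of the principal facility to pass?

12

The long-term lease of the principal facility requires three-fourths of the disinterested managers present (20 − 4 = 16).
3/4 of 16 = 12.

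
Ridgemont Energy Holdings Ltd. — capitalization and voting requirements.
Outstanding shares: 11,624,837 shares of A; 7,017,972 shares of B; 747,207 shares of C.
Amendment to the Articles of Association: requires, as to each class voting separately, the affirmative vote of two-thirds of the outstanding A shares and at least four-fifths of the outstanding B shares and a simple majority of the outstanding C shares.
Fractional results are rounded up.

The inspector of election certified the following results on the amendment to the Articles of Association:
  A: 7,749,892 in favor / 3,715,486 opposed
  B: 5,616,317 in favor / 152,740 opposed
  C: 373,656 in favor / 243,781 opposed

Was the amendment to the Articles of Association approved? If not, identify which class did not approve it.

Approved — every class gave the required vote.

A: 2/3 of 11624837 = 7749891.33, rounded up to 7749892; 7,749,892 required, 7,749,892 in favor — approved.
B: 4/5 of 7017972 = 5614377.60, rounded up to 5614378; 5,614,378 required, 5,616,317 in favor — approved.
C: a majority of 747207 is 373604; 373,604 required, 373,656 in favor — approved.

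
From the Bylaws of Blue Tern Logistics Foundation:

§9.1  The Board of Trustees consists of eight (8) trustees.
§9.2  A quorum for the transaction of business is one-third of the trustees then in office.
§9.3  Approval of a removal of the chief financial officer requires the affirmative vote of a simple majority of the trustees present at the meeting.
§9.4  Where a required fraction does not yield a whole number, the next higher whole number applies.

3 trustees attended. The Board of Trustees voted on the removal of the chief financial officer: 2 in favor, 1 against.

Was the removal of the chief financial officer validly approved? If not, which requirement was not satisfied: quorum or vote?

Valid — all requirements satisfied.

Quorum: 3 present; quorum is 3. Satisfied.
Vote: the removal of the chief financial officer requires a majority of the trustees present (3). A majority of 3 is 2, so 2 affirmative votes are needed; 2 voted in favor. Satisfied.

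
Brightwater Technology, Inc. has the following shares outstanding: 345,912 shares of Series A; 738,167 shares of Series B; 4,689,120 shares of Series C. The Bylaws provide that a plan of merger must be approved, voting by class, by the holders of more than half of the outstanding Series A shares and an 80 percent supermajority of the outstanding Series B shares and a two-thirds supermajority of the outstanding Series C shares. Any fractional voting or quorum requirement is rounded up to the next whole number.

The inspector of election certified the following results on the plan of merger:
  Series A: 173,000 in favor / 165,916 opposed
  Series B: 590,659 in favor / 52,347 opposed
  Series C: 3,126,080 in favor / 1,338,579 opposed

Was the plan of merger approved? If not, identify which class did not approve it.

Series A: a majority of 345912 is 172957; 172,957 required, 173,000 in favor — approved.
Series B: 4/5 of 738167 = 590533.60, rounded up to 590534; 590,534 required, 590,659 in favor — approved.
Series C: 2/3 of 4689120 = 3126080; 3,126,080 required, 3,126,080 in favor — approved.

Approved — every class gave the required vote.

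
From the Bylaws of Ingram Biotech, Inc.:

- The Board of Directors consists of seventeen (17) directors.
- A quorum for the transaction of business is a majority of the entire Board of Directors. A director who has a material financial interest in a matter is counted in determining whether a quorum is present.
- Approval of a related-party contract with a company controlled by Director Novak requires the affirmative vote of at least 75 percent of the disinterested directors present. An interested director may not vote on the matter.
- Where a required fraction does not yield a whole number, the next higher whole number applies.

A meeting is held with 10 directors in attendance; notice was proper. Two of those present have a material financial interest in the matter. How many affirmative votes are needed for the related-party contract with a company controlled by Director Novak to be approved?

6

The related-party contract with a company controlled by Director Novak requires three-fourths of the disinterested directors present (10 − 2 = 8).
3/4 of 8 = 6.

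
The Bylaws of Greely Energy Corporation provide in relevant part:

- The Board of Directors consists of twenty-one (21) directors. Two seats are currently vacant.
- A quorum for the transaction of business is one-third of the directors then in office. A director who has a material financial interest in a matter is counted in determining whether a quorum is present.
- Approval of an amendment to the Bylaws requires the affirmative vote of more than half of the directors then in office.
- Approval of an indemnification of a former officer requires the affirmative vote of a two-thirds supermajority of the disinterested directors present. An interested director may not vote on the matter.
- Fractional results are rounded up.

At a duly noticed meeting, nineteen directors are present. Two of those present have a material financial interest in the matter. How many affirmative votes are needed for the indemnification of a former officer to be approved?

12

The indemnification of a former officer requires two-thirds of the disinterested directors present (19 − 2 = 17).
2/3 of 17 = 11.33, rounded up to 12.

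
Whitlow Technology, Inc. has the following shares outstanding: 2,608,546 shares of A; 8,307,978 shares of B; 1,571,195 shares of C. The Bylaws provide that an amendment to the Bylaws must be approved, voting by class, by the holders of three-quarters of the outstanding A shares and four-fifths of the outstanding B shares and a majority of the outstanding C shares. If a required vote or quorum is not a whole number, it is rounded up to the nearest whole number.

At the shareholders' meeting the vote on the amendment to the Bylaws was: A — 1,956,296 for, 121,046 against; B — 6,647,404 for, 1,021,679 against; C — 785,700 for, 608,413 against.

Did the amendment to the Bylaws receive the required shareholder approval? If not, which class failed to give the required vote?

Not approved — the A shares did not give the required vote.

A: 3/4 of 2608546 = 1956409.50, rounded up to 1956410; 1,956,410 required, 1,956,296 in favor — not approved.
B: 4/5 of 8307978 = 6646382.40, rounded up to 6646383; 6,646,383 required, 6,647,404 in favor — approved.
C: a majority of 1571195 is 785598; 785,598 required, 785,700 in favor — approved.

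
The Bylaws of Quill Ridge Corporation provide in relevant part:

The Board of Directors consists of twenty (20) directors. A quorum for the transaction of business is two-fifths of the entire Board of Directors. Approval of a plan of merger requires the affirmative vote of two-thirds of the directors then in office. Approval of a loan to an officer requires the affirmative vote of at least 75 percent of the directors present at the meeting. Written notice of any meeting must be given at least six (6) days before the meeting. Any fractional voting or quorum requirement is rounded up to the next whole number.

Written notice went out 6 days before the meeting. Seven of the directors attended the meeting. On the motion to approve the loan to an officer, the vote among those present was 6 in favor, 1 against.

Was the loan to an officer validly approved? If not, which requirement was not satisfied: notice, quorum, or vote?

Notice: 6 days given; 6 required (6 ≥ 6). Satisfied.
Quorum: 7 present; quorum is 8. Not satisfied.
Vote: the loan to an officer requires three-fourths of the directors present (7). 3/4 of 7 = 5.25, rounded up to 6, so 6 affirmative votes are needed; 6 voted in favor. Satisfied. (Moot — without a quorum no business can be validly transacted.)

Invalid — quorum requirement not satisfied.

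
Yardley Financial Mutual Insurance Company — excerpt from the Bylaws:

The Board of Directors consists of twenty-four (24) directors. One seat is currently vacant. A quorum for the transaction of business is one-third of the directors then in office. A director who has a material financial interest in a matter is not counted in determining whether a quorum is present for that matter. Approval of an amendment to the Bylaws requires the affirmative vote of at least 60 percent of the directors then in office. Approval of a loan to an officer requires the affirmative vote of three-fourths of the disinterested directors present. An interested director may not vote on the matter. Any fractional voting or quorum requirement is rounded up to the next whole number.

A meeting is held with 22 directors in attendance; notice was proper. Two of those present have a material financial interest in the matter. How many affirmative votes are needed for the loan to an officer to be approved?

The loan to an officer requires three-fourths of the disinterested directors present (22 − 2 = 20).
3/4 of 20 = 15.

15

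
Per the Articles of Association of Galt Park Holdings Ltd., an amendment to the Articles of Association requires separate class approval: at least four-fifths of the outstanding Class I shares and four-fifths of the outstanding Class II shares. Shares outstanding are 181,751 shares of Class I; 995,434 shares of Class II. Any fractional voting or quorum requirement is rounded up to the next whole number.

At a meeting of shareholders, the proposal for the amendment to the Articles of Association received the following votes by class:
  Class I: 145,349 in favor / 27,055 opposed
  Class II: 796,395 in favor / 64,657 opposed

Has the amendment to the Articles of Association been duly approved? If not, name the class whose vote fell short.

Not approved — the Class I shares did not give the required vote.

Class I: 4/5 of 181751 = 145400.80, rounded up to 145401; 145,401 required, 145,349 in favor — not approved.
Class II: 4/5 of 995434 = 796347.20, rounded up to 796348; 796,348 required, 796,395 in favor — approved.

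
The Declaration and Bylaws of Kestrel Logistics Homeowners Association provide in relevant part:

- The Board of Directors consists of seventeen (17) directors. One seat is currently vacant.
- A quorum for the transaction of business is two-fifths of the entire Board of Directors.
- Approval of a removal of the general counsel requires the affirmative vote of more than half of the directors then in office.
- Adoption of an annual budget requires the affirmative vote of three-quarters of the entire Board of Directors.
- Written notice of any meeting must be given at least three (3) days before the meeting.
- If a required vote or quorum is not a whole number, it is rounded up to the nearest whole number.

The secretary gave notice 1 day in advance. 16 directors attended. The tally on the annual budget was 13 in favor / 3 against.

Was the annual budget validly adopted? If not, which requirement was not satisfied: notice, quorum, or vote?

Invalid — notice requirement not satisfied.

Notice: 1 day given; 3 required (1 < 3). Not satisfied.
Quorum: 16 present; quorum is 7. Satisfied.
Vote: the annual budget requires three-fourths of the entire Board of Directors (17). 3/4 of 17 = 12.75, rounded up to 13, so 13 affirmative votes are needed; 13 voted in favor. Satisfied.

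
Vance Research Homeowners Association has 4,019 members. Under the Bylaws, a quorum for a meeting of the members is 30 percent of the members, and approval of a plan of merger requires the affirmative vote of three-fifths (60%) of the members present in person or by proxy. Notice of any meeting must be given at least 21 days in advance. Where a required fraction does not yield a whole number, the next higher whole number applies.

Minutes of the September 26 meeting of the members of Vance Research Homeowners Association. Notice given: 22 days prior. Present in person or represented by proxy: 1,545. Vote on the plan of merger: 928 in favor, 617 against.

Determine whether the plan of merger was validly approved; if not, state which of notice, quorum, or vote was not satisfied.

Notice: 22 days given; 21 required. Satisfied.
Quorum: 30% of 4,019 = 1,205.70, rounded up to 1,206; 1,545 present. Satisfied.
Vote: requires three-fifths of those present (1,545); 3/5 of 1545 = 927, so 927 needed; 928 in favor. Satisfied.

Valid — all requirements satisfied.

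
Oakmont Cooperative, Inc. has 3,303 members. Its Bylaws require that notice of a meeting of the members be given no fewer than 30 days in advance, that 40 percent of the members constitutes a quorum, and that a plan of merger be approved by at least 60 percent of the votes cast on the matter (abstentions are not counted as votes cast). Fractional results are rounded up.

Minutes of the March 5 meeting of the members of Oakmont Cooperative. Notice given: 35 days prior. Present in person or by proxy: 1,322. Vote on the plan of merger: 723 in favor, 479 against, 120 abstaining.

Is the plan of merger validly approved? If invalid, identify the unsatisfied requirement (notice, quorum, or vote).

Notice: 35 days given; 30 required. Satisfied.
Quorum: 40% of 3,303 = 1,321.20, rounded up to 1,322; 1,322 present. Satisfied.
Vote: requires three-fifths of the votes cast (1,322 − 120 abstaining = 1,202); 3/5 of 1202 = 721.20, rounded up to 722, so 722 needed; 723 in favor. Satisfied.

Valid — all requirements satisfied.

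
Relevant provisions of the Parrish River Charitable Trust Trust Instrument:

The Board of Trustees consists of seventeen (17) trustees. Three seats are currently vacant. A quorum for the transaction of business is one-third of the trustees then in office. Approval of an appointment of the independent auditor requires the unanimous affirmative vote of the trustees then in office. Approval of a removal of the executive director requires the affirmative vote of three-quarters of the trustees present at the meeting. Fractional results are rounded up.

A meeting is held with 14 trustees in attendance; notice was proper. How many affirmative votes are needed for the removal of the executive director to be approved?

11

The removal of the executive director requires three-fourths of the trustees present (14).
3/4 of 14 = 10.50, rounded up to 11.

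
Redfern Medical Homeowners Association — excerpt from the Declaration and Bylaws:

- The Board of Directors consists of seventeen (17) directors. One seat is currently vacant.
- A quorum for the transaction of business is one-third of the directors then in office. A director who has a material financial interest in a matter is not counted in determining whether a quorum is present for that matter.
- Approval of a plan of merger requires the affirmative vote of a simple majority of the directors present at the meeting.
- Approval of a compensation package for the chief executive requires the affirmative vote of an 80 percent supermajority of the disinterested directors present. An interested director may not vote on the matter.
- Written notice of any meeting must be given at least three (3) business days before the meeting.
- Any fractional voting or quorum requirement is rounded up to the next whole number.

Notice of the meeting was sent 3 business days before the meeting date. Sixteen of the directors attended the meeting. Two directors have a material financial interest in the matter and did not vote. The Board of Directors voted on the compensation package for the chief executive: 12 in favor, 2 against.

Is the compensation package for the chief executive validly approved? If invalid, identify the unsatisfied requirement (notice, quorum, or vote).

Notice: 3 business days given; 3 required (3 ≥ 3). Satisfied.
Quorum: 16 present, but the 2 interested directors do not count, leaving 14. Quorum is 6. Satisfied.
Vote: the compensation package for the chief executive requires four-fifths of the disinterested directors present (16 − 2 = 14). 4/5 of 14 = 11.20, rounded up to 12, so 12 affirmative votes are needed; 12 voted in favor. Satisfied.

Valid — all requirements satisfied.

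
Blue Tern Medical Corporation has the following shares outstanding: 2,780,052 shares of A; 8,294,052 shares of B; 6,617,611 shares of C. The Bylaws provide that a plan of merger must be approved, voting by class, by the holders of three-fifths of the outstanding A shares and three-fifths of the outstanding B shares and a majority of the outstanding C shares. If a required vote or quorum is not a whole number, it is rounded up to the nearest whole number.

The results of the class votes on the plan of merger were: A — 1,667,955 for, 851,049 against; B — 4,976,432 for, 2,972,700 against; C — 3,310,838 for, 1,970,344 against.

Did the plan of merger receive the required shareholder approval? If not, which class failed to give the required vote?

A: 3/5 of 2780052 = 1668031.20, rounded up to 1668032; 1,668,032 required, 1,667,955 in favor — not approved.
B: 3/5 of 8294052 = 4976431.20, rounded up to 4976432; 4,976,432 required, 4,976,432 in favor — approved.
C: a majority of 6617611 is 3308806; 3,308,806 required, 3,310,838 in favor — approved.

Not approved — the A shares did not give the required vote.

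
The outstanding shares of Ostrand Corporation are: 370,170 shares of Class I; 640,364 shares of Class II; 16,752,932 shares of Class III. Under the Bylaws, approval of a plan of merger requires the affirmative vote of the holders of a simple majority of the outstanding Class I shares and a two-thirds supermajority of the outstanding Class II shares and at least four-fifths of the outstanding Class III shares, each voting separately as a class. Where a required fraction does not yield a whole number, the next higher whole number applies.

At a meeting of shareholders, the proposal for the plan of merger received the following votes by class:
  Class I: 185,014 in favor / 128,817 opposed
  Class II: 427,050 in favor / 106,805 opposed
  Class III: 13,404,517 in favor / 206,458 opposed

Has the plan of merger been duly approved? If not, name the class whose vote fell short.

Class I: a majority of 370170 is 185086; 185,086 required, 185,014 in favor — not approved.
Class II: 2/3 of 640364 = 426909.33, rounded up to 426910; 426,910 required, 427,050 in favor — approved.
Class III: 4/5 of 16752932 = 13402345.60, rounded up to 13402346; 13,402,346 required, 13,404,517 in favor — approved.

Not approved — the Class I shares did not give the required vote.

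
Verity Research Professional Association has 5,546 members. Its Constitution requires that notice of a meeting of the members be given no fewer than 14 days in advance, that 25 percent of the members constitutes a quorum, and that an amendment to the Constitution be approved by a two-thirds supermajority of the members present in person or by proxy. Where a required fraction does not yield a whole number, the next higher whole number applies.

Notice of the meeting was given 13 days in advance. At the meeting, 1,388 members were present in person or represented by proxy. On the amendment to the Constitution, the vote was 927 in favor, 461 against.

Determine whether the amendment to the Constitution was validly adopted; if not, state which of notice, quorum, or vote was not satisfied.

Invalid — notice requirement not satisfied.

Notice: 13 days given; 14 required. Not satisfied.
Quorum: 25% of 5,546 = 1,386.50, rounded up to 1,387; 1,388 present. Satisfied.
Vote: requires two-thirds of those present (1,388); 2/3 of 1388 = 925.33, rounded up to 926, so 926 needed; 927 in favor. Satisfied.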